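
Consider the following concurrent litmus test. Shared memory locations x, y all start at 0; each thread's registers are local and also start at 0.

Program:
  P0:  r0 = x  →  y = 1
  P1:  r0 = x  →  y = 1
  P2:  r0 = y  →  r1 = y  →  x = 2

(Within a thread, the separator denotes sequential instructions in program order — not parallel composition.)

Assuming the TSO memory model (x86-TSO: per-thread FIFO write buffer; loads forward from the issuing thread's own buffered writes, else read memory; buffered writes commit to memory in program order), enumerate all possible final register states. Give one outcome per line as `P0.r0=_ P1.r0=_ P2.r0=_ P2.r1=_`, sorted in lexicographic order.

outcome vector order: (P0.r0,P1.r0,P2.r0,P2.r1)
|TSO outcomes| = 10

P0.r0=0 P1.r0=0 P2.r0=0 P2.r1=0
P0.r0=0 P1.r0=0 P2.r0=0 P2.r1=1
P0.r0=0 P1.r0=0 P2.r0=1 P2.r1=1
P0.r0=0 P1.r0=2 P2.r0=0 P2.r1=0
P0.r0=0 P1.r0=2 P2.r0=0 P2.r1=1
P0.r0=0 P1.r0=2 P2.r0=1 P2.r1=1
P0.r0=2 P1.r0=0 P2.r0=0 P2.r1=0
P0.r0=2 P1.r0=0 P2.r0=0 P2.r1=1
P0.r0=2 P1.r0=0 P2.r0=1 P2.r1=1
P0.r0=2 P1.r0=2 P2.r0=0 P2.r1=0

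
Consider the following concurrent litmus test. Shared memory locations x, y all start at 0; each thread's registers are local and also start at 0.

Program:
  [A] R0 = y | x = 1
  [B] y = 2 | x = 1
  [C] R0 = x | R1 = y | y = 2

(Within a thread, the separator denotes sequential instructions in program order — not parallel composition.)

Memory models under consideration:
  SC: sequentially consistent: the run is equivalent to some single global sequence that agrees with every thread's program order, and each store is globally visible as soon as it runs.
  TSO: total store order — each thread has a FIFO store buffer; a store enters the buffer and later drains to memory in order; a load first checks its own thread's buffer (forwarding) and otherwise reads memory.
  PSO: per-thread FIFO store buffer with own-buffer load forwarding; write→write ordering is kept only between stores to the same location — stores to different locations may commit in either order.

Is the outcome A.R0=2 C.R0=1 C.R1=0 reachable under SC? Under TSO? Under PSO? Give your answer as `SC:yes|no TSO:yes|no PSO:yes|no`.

outcome vector order: (A.R0,C.R0,C.R1)
[SC] allowed = {<0 0 0>, <0 0 2>, <0 1 0>, <0 1 2>, <2 0 0>, <2 0 2>, <2 1 2>}
[TSO] allowed = {<0 0 0>, <0 0 2>, <0 1 0>, <0 1 2>, <2 0 0>, <2 0 2>, <2 1 2>}
[PSO] allowed = {<0 0 0>, <0 0 2>, <0 1 0>, <0 1 2>, <2 0 0>, <2 0 2>, <2 1 0>, <2 1 2>}
target <2 1 0> ∈ {PSO}

SC:no TSO:no PSO:yes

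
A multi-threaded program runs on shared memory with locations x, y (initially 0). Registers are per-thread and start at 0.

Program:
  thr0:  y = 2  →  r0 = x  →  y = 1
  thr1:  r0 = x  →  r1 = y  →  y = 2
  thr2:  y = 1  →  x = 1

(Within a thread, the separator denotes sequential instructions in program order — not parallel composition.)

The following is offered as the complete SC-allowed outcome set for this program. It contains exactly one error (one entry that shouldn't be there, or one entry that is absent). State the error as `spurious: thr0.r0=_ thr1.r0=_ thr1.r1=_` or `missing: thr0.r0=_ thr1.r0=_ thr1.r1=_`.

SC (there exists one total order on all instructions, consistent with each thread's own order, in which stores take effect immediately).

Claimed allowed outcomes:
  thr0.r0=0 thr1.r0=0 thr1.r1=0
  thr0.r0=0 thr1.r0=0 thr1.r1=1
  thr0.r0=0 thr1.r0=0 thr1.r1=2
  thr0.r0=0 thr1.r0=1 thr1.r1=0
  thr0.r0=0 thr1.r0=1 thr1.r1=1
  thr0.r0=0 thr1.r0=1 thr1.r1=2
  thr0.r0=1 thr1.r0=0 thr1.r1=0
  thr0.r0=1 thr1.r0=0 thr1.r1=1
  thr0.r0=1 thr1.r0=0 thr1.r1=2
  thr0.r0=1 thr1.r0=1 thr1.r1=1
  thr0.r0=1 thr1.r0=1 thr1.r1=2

outcome vector order: (thr0.r0,thr1.r0,thr1.r1)
SC (10): 0/0/0 0/0/1 0/0/2 0/1/1 0/1/2 1/0/0 1/0/1 1/0/2 1/1/1 1/1/2
claimed∖SC = {0/1/0}

spurious: thr0.r0=0 thr1.r0=1 thr1.r1=0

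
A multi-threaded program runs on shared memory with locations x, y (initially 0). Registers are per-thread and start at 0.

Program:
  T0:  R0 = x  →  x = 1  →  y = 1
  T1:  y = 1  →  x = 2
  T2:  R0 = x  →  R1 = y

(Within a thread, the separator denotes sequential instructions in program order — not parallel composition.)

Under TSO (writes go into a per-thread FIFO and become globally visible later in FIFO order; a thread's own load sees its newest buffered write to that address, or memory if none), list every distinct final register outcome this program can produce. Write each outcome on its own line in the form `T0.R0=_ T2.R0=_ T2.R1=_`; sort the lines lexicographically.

outcome vector order: (T0.R0,T2.R0,T2.R1)
|TSO outcomes| = 9

T0.R0=0 T2.R0=0 T2.R1=0
T0.R0=0 T2.R0=0 T2.R1=1
T0.R0=0 T2.R0=1 T2.R1=0
T0.R0=0 T2.R0=1 T2.R1=1
T0.R0=0 T2.R0=2 T2.R1=1
T0.R0=2 T2.R0=0 T2.R1=0
T0.R0=2 T2.R0=0 T2.R1=1
T0.R0=2 T2.R0=1 T2.R1=1
T0.R0=2 T2.R0=2 T2.R1=1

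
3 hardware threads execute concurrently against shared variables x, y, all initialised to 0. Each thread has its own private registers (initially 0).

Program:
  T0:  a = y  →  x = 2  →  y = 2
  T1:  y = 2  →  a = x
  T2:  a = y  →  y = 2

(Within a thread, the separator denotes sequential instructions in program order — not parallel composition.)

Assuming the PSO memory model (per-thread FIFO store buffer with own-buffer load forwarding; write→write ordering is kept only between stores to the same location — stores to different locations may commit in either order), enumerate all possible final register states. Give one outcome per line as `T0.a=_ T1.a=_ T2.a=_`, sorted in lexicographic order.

T0.a=0 T1.a=0 T2.a=0
T0.a=0 T1.a=0 T2.a=2
T0.a=0 T1.a=2 T2.a=0
T0.a=0 T1.a=2 T2.a=2
T0.a=2 T1.a=0 T2.a=0
T0.a=2 T1.a=0 T2.a=2
T0.a=2 T1.a=2 T2.a=0
T0.a=2 T1.a=2 T2.a=2

outcome vector order: (T0.a,T1.a,T2.a)
|PSO outcomes| = 8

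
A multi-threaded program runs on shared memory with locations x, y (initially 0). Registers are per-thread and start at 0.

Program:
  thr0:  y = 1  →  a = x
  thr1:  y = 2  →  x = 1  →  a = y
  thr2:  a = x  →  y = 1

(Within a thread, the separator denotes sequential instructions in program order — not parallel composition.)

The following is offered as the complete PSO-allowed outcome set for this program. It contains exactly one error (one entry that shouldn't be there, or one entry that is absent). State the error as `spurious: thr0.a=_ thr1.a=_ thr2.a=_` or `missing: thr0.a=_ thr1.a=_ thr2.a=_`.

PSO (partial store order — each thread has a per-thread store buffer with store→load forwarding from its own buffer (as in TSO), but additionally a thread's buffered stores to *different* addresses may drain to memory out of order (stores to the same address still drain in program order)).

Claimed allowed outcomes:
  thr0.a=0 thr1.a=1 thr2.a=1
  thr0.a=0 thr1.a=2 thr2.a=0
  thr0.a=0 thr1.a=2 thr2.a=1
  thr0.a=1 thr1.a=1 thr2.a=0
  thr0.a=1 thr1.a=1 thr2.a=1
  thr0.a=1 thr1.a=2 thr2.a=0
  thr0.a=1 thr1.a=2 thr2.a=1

outcome vector order: (thr0.a,thr1.a,thr2.a)
[PSO] allowed = {0/1/0; 0/1/1; 0/2/0; 0/2/1; 1/1/0; 1/1/1; 1/2/0; 1/2/1}
PSO∖claimed = {0/1/0}

missing: thr0.a=0 thr1.a=1 thr2.a=0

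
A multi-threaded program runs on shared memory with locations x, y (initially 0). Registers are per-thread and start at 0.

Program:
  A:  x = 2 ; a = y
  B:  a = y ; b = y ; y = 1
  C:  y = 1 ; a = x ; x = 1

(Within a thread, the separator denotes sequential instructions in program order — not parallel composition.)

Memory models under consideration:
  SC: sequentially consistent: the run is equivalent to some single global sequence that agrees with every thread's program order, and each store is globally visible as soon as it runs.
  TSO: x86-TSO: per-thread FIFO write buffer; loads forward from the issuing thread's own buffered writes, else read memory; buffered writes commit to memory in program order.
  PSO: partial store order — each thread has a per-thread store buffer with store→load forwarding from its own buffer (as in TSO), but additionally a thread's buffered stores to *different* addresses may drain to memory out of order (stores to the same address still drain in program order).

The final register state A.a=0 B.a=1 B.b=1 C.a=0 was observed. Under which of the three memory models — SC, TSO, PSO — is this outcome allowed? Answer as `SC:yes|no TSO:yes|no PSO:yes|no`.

SC:no TSO:yes PSO:yes

outcome vector order: (A.a,B.a,B.b,C.a)
[SC] allowed = {(0,0,0,2); (0,0,1,2); (0,1,1,2); (1,0,0,0); (1,0,0,2); (1,0,1,0); (1,0,1,2); (1,1,1,0); (1,1,1,2)}
[TSO] allowed = {(0,0,0,0); (0,0,0,2); (0,0,1,0); (0,0,1,2); (0,1,1,0); (0,1,1,2); (1,0,0,0); (1,0,0,2); (1,0,1,0); (1,0,1,2); (1,1,1,0); (1,1,1,2)}
[PSO] allowed = {(0,0,0,0); (0,0,0,2); (0,0,1,0); (0,0,1,2); (0,1,1,0); (0,1,1,2); (1,0,0,0); (1,0,0,2); (1,0,1,0); (1,0,1,2); (1,1,1,0); (1,1,1,2)}
target (0,1,1,0) ∈ {TSO,PSO}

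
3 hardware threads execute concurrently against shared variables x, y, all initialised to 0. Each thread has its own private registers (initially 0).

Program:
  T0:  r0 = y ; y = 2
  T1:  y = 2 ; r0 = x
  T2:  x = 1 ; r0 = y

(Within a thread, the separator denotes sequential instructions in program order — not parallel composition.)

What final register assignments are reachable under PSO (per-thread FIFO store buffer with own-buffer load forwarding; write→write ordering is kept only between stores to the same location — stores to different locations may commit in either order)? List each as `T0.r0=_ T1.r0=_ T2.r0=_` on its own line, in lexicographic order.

outcome vector order: (T0.r0,T1.r0,T2.r0)
|PSO outcomes| = 8

T0.r0=0 T1.r0=0 T2.r0=0
T0.r0=0 T1.r0=0 T2.r0=2
T0.r0=0 T1.r0=1 T2.r0=0
T0.r0=0 T1.r0=1 T2.r0=2
T0.r0=2 T1.r0=0 T2.r0=0
T0.r0=2 T1.r0=0 T2.r0=2
T0.r0=2 T1.r0=1 T2.r0=0
T0.r0=2 T1.r0=1 T2.r0=2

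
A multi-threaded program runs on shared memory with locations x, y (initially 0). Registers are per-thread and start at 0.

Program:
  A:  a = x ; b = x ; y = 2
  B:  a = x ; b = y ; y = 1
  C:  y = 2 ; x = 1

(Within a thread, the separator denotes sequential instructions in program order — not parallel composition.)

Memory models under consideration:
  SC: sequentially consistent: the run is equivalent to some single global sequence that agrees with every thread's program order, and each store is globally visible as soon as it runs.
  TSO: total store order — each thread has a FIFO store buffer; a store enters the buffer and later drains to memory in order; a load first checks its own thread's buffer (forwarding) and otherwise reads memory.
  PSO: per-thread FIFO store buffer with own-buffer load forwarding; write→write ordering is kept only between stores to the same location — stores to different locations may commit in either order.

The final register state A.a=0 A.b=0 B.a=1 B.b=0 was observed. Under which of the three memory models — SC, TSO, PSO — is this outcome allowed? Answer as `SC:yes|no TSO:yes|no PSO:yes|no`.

SC:no TSO:no PSO:yes

outcome vector order: (A.a,A.b,B.a,B.b)
under SC → 0/0/0/0 0/0/0/2 0/0/1/2 0/1/0/0 0/1/0/2 0/1/1/2 1/1/0/0 1/1/0/2 1/1/1/2
under TSO → 0/0/0/0 0/0/0/2 0/0/1/2 0/1/0/0 0/1/0/2 0/1/1/2 1/1/0/0 1/1/0/2 1/1/1/2
under PSO → 0/0/0/0 0/0/0/2 0/0/1/0 0/0/1/2 0/1/0/0 0/1/0/2 0/1/1/0 0/1/1/2 1/1/0/0 1/1/0/2 1/1/1/0 1/1/1/2
target 0/0/1/0 ∈ {PSO}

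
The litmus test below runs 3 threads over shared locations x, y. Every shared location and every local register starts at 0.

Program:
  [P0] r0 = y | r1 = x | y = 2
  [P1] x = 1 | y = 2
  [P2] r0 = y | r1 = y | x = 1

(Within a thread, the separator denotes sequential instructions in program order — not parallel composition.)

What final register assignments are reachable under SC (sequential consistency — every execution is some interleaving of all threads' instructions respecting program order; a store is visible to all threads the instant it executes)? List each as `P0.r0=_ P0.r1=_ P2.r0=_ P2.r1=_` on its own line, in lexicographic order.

outcome vector order: (P0.r0,P0.r1,P2.r0,P2.r1)
|SC outcomes| = 9

P0.r0=0 P0.r1=0 P2.r0=0 P2.r1=0
P0.r0=0 P0.r1=0 P2.r0=0 P2.r1=2
P0.r0=0 P0.r1=0 P2.r0=2 P2.r1=2
P0.r0=0 P0.r1=1 P2.r0=0 P2.r1=0
P0.r0=0 P0.r1=1 P2.r0=0 P2.r1=2
P0.r0=0 P0.r1=1 P2.r0=2 P2.r1=2
P0.r0=2 P0.r1=1 P2.r0=0 P2.r1=0
P0.r0=2 P0.r1=1 P2.r0=0 P2.r1=2
P0.r0=2 P0.r1=1 P2.r0=2 P2.r1=2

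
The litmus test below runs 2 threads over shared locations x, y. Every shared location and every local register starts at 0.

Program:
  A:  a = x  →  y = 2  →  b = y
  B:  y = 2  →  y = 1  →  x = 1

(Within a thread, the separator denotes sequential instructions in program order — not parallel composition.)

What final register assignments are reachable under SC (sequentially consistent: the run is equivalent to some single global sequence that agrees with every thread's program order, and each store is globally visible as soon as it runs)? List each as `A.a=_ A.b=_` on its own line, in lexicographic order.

A.a=0 A.b=1
A.a=0 A.b=2
A.a=1 A.b=2

outcome vector order: (A.a,A.b)
|SC outcomes| = 3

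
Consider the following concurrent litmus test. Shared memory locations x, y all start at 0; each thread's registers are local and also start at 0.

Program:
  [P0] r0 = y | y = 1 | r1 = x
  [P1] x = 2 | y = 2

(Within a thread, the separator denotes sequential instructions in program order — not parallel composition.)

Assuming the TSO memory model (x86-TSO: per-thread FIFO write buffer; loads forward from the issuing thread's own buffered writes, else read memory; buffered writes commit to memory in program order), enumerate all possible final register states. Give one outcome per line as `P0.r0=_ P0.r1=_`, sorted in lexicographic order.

outcome vector order: (P0.r0,P0.r1)
|TSO outcomes| = 3

P0.r0=0 P0.r1=0
P0.r0=0 P0.r1=2
P0.r0=2 P0.r1=2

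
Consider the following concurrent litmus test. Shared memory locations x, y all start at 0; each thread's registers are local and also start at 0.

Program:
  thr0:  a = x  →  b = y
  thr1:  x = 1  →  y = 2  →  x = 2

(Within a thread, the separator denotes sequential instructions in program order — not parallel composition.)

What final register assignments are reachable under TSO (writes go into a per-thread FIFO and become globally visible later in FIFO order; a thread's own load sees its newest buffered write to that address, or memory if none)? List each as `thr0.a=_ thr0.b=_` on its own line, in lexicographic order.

thr0.a=0 thr0.b=0
thr0.a=0 thr0.b=2
thr0.a=1 thr0.b=0
thr0.a=1 thr0.b=2
thr0.a=2 thr0.b=2

outcome vector order: (thr0.a,thr0.b)
|TSO outcomes| = 5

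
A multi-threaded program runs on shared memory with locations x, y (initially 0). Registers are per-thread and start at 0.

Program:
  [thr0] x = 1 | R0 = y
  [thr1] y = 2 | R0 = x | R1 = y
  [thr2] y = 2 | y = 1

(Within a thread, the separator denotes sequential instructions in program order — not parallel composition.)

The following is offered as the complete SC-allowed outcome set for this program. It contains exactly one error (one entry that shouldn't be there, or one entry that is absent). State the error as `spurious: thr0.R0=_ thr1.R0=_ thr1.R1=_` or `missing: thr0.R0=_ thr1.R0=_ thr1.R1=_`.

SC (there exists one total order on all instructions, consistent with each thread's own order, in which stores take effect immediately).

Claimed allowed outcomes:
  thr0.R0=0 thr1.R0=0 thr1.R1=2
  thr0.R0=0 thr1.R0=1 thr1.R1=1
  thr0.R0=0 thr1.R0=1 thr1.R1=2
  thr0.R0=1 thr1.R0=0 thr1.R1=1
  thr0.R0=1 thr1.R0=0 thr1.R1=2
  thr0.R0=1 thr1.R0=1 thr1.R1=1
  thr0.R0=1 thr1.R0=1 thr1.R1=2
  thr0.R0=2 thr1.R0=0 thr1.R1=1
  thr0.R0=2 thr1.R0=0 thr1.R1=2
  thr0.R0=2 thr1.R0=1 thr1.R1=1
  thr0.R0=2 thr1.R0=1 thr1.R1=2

outcome vector order: (thr0.R0,thr1.R0,thr1.R1)
SC (10): <0 1 1> <0 1 2> <1 0 1> <1 0 2> <1 1 1> <1 1 2> <2 0 1> <2 0 2> <2 1 1> <2 1 2>
claimed∖SC = {<0 0 2>}

spurious: thr0.R0=0 thr1.R0=0 thr1.R1=2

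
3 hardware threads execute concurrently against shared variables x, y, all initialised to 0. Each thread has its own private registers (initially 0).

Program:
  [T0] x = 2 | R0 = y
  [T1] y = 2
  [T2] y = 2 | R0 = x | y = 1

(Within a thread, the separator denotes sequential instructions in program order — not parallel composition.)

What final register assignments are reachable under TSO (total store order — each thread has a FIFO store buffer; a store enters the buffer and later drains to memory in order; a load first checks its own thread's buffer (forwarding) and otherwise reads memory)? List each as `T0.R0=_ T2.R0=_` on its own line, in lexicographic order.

T0.R0=0 T2.R0=0
T0.R0=0 T2.R0=2
T0.R0=1 T2.R0=0
T0.R0=1 T2.R0=2
T0.R0=2 T2.R0=0
T0.R0=2 T2.R0=2

outcome vector order: (T0.R0,T2.R0)
|TSO outcomes| = 6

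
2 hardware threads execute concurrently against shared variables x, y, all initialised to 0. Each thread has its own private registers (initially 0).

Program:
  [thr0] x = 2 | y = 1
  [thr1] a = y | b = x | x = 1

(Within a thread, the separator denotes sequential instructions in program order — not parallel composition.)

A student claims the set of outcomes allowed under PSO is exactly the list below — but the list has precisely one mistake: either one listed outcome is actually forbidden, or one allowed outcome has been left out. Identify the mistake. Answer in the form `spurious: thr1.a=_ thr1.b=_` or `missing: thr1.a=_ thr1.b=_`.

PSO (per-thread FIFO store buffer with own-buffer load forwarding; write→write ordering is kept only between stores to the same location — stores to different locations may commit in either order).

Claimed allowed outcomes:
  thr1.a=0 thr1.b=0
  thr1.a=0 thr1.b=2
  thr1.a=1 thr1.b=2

missing: thr1.a=1 thr1.b=0

outcome vector order: (thr1.a,thr1.b)
under PSO → 0/0 0/2 1/0 1/2
PSO∖claimed = {1/0}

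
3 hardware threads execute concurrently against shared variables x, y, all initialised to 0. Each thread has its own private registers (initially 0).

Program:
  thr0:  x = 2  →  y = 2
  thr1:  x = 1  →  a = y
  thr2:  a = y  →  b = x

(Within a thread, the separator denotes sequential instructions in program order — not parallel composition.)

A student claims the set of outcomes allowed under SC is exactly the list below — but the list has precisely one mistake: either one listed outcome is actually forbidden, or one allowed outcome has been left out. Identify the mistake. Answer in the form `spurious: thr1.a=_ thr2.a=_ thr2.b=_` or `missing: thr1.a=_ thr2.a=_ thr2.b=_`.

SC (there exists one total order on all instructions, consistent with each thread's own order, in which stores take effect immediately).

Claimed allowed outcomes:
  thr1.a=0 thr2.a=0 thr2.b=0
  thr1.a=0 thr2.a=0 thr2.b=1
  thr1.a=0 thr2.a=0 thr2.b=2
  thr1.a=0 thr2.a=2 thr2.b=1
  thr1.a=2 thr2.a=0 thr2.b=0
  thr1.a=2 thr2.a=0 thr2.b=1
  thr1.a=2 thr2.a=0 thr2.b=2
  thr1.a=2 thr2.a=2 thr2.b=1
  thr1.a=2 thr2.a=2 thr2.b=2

missing: thr1.a=0 thr2.a=2 thr2.b=2

outcome vector order: (thr1.a,thr2.a,thr2.b)
SC (10): (0,0,0) (0,0,1) (0,0,2) (0,2,1) (0,2,2) (2,0,0) (2,0,1) (2,0,2) (2,2,1) (2,2,2)
SC∖claimed = {(0,2,2)}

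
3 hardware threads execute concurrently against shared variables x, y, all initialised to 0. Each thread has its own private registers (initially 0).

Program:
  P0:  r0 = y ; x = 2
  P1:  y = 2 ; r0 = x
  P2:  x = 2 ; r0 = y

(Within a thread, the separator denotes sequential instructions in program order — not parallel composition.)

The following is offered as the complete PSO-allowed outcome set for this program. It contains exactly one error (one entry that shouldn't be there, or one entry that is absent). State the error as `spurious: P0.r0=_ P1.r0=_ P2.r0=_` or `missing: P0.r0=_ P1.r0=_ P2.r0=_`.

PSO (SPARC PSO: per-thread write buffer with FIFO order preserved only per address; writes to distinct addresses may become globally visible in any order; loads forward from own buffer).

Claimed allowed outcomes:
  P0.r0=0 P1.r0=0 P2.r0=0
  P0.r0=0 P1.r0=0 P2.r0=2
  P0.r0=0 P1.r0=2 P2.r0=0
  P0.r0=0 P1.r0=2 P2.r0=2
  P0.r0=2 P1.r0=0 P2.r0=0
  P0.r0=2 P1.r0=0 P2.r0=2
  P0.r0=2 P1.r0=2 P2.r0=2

missing: P0.r0=2 P1.r0=2 P2.r0=0

outcome vector order: (P0.r0,P1.r0,P2.r0)
under PSO → 0/0/0 0/0/2 0/2/0 0/2/2 2/0/0 2/0/2 2/2/0 2/2/2
PSO∖claimed = {2/2/0}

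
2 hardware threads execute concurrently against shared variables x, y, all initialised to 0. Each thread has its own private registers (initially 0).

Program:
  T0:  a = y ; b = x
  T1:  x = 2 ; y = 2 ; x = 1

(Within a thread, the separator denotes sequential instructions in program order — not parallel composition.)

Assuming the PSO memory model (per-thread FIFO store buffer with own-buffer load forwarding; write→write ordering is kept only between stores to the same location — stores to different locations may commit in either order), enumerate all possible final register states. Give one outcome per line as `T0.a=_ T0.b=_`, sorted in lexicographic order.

T0.a=0 T0.b=0
T0.a=0 T0.b=1
T0.a=0 T0.b=2
T0.a=2 T0.b=0
T0.a=2 T0.b=1
T0.a=2 T0.b=2

outcome vector order: (T0.a,T0.b)
|PSO outcomes| = 6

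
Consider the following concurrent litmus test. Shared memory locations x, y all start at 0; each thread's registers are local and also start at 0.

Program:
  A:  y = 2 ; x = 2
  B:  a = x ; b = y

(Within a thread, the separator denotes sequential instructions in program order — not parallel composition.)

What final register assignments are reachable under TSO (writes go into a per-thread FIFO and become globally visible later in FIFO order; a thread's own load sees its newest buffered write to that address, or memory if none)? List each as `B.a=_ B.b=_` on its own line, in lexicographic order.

B.a=0 B.b=0
B.a=0 B.b=2
B.a=2 B.b=2

outcome vector order: (B.a,B.b)
|TSO outcomes| = 3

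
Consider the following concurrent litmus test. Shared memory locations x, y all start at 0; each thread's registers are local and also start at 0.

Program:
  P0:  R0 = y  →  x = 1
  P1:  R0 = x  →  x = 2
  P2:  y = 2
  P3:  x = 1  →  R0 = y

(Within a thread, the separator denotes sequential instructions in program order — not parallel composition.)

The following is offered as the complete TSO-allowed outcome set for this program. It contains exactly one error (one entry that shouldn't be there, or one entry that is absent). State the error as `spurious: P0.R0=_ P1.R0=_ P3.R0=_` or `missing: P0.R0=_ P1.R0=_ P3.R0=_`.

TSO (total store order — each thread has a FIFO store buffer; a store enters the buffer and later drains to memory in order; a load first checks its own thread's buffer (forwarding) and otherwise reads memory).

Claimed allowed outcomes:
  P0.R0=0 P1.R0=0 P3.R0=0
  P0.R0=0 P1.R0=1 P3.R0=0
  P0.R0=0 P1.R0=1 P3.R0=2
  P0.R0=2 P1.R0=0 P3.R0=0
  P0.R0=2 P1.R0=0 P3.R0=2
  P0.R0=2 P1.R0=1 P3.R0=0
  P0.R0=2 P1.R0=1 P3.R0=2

outcome vector order: (P0.R0,P1.R0,P3.R0)
TSO (8): 0/0/0, 0/0/2, 0/1/0, 0/1/2, 2/0/0, 2/0/2, 2/1/0, 2/1/2
TSO∖claimed = {0/0/2}

missing: P0.R0=0 P1.R0=0 P3.R0=2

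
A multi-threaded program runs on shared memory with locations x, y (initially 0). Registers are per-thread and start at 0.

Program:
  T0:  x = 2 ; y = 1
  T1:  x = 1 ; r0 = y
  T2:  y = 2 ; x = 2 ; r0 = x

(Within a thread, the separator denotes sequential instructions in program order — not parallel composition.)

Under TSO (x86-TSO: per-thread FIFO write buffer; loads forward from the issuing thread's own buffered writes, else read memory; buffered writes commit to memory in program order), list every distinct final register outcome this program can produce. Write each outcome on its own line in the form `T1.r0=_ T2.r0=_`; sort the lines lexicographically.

outcome vector order: (T1.r0,T2.r0)
|TSO outcomes| = 6

T1.r0=0 T2.r0=1
T1.r0=0 T2.r0=2
T1.r0=1 T2.r0=1
T1.r0=1 T2.r0=2
T1.r0=2 T2.r0=1
T1.r0=2 T2.r0=2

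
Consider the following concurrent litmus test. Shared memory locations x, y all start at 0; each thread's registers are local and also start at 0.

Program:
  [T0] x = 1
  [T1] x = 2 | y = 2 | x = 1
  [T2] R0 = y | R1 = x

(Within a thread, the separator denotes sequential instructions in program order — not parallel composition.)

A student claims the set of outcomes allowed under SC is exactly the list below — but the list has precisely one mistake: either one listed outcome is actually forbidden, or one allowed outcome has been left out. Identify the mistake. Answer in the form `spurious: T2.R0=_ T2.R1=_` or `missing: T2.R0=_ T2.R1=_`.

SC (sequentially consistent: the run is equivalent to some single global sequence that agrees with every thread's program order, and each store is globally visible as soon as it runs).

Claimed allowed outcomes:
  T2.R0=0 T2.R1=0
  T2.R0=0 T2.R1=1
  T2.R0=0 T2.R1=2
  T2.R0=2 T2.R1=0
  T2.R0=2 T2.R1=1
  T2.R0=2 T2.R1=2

outcome vector order: (T2.R0,T2.R1)
SC: 5 outcomes — {<0 0>, <0 1>, <0 2>, <2 1>, <2 2>}
claimed∖SC = {<2 0>}

spurious: T2.R0=2 T2.R1=0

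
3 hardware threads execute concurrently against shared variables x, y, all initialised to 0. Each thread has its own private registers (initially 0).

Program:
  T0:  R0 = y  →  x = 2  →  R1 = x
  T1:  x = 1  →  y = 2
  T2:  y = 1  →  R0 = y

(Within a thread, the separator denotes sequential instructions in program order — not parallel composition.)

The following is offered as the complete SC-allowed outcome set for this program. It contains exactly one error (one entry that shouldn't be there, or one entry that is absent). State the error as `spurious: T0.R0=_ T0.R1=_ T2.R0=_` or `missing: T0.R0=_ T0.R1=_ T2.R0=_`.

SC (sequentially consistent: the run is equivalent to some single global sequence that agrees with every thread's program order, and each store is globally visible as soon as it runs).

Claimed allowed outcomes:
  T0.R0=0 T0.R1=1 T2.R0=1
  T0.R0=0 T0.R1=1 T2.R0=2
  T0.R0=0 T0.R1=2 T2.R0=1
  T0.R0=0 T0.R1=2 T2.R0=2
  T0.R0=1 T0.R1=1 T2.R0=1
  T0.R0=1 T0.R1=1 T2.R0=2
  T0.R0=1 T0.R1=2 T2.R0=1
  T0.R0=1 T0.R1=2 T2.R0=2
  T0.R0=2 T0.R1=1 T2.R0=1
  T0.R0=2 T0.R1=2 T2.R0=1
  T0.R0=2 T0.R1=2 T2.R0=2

outcome vector order: (T0.R0,T0.R1,T2.R0)
SC: 10 outcomes — {(0,1,1) (0,1,2) (0,2,1) (0,2,2) (1,1,1) (1,1,2) (1,2,1) (1,2,2) (2,2,1) (2,2,2)}
claimed∖SC = {(2,1,1)}

spurious: T0.R0=2 T0.R1=1 T2.R0=1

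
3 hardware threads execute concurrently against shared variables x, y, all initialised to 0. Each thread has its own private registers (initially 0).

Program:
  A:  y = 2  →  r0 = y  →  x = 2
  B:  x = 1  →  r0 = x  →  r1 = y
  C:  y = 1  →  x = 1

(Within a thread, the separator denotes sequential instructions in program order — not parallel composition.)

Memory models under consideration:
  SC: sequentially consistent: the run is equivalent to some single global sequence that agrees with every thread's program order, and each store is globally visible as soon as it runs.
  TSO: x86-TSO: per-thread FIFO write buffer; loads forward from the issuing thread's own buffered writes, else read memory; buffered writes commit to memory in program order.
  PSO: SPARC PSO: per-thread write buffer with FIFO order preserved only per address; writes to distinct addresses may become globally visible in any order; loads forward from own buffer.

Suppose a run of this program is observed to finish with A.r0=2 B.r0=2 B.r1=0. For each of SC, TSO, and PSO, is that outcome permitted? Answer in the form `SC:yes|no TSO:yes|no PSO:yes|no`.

SC:no TSO:no PSO:yes

outcome vector order: (A.r0,B.r0,B.r1)
SC (9): 110; 111; 112; 121; 210; 211; 212; 221; 222
TSO (9): 110; 111; 112; 121; 210; 211; 212; 221; 222
PSO (10): 110; 111; 112; 121; 210; 211; 212; 220; 221; 222
target 220 ∈ {PSO}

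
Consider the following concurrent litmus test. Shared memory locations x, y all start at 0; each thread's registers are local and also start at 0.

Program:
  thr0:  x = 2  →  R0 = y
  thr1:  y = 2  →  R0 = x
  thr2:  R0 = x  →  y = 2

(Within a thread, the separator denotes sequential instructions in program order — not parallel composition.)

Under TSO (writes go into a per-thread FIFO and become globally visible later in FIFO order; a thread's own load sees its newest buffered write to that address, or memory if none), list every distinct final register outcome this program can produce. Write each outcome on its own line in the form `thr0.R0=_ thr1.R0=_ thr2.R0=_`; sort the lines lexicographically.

thr0.R0=0 thr1.R0=0 thr2.R0=0
thr0.R0=0 thr1.R0=0 thr2.R0=2
thr0.R0=0 thr1.R0=2 thr2.R0=0
thr0.R0=0 thr1.R0=2 thr2.R0=2
thr0.R0=2 thr1.R0=0 thr2.R0=0
thr0.R0=2 thr1.R0=0 thr2.R0=2
thr0.R0=2 thr1.R0=2 thr2.R0=0
thr0.R0=2 thr1.R0=2 thr2.R0=2

outcome vector order: (thr0.R0,thr1.R0,thr2.R0)
|TSO outcomes| = 8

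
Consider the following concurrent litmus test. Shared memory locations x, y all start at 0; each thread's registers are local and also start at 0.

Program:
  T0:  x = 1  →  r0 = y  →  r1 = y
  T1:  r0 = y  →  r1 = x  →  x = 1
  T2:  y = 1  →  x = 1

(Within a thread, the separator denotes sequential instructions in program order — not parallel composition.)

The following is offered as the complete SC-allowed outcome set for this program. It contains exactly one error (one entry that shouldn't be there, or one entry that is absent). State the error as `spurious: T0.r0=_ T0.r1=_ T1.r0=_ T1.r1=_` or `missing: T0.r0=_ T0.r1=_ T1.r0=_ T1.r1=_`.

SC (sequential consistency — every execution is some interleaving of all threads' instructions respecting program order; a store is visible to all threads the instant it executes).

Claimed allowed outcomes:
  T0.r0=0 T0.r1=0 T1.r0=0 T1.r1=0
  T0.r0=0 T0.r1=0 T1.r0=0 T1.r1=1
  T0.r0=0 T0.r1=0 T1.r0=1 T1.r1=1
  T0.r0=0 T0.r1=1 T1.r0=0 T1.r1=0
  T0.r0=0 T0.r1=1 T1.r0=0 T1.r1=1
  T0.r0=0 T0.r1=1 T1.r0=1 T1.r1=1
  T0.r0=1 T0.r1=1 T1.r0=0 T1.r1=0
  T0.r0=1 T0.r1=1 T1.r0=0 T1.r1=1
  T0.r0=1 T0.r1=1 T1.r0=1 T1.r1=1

missing: T0.r0=1 T0.r1=1 T1.r0=1 T1.r1=0

outcome vector order: (T0.r0,T0.r1,T1.r0,T1.r1)
SC (10): 0000 0001 0011 0100 0101 0111 1100 1101 1110 1111
SC∖claimed = {1110}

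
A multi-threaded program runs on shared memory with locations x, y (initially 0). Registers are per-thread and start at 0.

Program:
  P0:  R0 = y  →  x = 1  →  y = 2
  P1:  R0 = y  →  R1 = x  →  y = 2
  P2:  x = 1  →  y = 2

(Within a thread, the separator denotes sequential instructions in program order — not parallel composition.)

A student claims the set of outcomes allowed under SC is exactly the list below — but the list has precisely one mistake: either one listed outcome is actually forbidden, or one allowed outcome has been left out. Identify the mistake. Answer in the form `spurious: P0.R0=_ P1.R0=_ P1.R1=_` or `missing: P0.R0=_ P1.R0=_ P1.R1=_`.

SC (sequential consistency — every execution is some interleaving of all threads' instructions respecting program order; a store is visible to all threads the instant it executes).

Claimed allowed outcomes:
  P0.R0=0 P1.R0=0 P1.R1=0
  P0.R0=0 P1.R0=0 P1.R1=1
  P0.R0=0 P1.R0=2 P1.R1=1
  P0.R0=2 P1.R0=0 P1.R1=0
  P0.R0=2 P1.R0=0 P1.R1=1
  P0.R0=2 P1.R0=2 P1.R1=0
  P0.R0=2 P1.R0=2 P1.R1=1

outcome vector order: (P0.R0,P1.R0,P1.R1)
SC (6): (0,0,0) (0,0,1) (0,2,1) (2,0,0) (2,0,1) (2,2,1)
claimed∖SC = {(2,2,0)}

spurious: P0.R0=2 P1.R0=2 P1.R1=0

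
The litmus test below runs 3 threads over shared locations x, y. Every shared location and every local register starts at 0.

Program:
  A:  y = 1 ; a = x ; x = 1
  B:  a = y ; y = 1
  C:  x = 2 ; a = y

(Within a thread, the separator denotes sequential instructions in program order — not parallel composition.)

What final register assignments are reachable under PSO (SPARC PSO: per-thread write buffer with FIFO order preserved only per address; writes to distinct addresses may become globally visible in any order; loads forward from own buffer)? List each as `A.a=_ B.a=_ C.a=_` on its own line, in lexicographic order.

outcome vector order: (A.a,B.a,C.a)
|PSO outcomes| = 8

A.a=0 B.a=0 C.a=0
A.a=0 B.a=0 C.a=1
A.a=0 B.a=1 C.a=0
A.a=0 B.a=1 C.a=1
A.a=2 B.a=0 C.a=0
A.a=2 B.a=0 C.a=1
A.a=2 B.a=1 C.a=0
A.a=2 B.a=1 C.a=1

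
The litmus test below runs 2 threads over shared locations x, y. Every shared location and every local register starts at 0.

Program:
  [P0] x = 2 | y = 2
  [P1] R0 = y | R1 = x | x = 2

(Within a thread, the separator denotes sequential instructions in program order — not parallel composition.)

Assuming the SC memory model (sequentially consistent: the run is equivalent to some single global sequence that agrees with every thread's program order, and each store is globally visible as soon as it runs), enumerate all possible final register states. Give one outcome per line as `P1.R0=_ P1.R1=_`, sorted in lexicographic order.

outcome vector order: (P1.R0,P1.R1)
|SC outcomes| = 3

P1.R0=0 P1.R1=0
P1.R0=0 P1.R1=2
P1.R0=2 P1.R1=2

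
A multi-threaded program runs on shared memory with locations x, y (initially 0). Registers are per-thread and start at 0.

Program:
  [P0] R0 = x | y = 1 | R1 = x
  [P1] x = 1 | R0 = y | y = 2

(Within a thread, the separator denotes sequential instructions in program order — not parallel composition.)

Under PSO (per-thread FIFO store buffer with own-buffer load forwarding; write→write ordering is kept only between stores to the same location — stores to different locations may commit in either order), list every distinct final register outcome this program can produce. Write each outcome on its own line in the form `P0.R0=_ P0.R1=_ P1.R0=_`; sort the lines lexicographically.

P0.R0=0 P0.R1=0 P1.R0=0
P0.R0=0 P0.R1=0 P1.R0=1
P0.R0=0 P0.R1=1 P1.R0=0
P0.R0=0 P0.R1=1 P1.R0=1
P0.R0=1 P0.R1=1 P1.R0=0
P0.R0=1 P0.R1=1 P1.R0=1

outcome vector order: (P0.R0,P0.R1,P1.R0)
|PSO outcomes| = 6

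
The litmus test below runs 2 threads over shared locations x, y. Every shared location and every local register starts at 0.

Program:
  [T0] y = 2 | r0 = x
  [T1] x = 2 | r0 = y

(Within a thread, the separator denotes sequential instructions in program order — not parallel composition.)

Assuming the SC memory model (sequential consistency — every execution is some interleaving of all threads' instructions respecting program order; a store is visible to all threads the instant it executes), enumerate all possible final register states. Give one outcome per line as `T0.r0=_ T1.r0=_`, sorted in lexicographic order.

T0.r0=0 T1.r0=2
T0.r0=2 T1.r0=0
T0.r0=2 T1.r0=2

outcome vector order: (T0.r0,T1.r0)
|SC outcomes| = 3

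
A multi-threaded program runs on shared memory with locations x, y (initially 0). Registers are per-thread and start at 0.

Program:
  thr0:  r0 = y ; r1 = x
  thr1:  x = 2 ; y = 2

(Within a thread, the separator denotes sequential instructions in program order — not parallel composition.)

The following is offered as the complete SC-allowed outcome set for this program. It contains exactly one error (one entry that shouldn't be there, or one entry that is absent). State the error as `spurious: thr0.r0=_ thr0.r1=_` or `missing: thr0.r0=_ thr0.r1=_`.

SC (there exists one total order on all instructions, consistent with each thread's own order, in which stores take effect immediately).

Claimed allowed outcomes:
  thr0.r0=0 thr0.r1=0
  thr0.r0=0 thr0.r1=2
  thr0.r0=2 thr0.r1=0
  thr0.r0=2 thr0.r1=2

spurious: thr0.r0=2 thr0.r1=0

outcome vector order: (thr0.r0,thr0.r1)
SC (3): 00; 02; 22
claimed∖SC = {20}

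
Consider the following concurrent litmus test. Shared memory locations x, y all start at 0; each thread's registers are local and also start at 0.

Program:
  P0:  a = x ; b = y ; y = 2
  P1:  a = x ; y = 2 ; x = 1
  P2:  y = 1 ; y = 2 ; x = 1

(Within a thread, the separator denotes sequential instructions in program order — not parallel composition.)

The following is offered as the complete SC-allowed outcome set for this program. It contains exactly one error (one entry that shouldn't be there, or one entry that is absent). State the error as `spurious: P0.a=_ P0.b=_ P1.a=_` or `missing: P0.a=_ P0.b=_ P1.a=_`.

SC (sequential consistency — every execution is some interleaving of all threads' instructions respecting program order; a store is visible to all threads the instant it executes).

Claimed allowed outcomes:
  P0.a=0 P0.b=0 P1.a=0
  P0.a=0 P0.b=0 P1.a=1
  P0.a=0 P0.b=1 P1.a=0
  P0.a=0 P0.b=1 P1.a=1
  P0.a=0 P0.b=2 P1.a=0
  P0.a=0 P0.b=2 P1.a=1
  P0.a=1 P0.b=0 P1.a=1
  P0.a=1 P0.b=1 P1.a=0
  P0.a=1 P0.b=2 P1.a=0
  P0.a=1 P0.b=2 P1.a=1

outcome vector order: (P0.a,P0.b,P1.a)
SC: 9 outcomes — {<0 0 0> <0 0 1> <0 1 0> <0 1 1> <0 2 0> <0 2 1> <1 1 0> <1 2 0> <1 2 1>}
claimed∖SC = {<1 0 1>}

spurious: P0.a=1 P0.b=0 P1.a=1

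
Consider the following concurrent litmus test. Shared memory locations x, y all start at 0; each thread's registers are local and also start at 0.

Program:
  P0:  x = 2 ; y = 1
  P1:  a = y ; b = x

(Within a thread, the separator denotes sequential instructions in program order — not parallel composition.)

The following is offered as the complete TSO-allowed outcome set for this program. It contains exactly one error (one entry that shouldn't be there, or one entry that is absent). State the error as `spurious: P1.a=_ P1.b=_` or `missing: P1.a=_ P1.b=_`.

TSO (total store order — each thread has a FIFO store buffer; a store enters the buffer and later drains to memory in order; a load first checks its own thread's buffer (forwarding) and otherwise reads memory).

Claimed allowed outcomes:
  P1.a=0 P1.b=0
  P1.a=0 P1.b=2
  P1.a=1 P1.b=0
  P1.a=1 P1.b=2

outcome vector order: (P1.a,P1.b)
TSO (3): <0 0>; <0 2>; <1 2>
claimed∖TSO = {<1 0>}

spurious: P1.a=1 P1.b=0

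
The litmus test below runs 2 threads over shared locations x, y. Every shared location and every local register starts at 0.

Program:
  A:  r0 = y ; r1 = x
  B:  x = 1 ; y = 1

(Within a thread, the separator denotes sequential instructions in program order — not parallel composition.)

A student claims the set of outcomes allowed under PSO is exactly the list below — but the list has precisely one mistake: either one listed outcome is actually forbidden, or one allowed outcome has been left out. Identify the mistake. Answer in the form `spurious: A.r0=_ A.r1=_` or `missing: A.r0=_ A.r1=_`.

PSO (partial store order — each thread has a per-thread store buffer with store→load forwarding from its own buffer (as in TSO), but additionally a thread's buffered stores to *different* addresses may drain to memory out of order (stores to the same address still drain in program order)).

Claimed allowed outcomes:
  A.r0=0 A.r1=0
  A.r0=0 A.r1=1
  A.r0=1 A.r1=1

outcome vector order: (A.r0,A.r1)
[PSO] allowed = {<0 0> <0 1> <1 0> <1 1>}
PSO∖claimed = {<1 0>}

missing: A.r0=1 A.r1=0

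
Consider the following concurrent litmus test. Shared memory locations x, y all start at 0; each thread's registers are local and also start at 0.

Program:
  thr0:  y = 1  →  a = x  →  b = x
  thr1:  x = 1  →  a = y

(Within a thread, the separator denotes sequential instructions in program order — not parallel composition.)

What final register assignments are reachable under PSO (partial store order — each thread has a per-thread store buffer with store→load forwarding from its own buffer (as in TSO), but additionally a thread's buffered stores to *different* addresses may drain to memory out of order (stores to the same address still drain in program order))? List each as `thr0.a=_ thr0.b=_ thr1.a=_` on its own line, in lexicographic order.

outcome vector order: (thr0.a,thr0.b,thr1.a)
|PSO outcomes| = 6

thr0.a=0 thr0.b=0 thr1.a=0
thr0.a=0 thr0.b=0 thr1.a=1
thr0.a=0 thr0.b=1 thr1.a=0
thr0.a=0 thr0.b=1 thr1.a=1
thr0.a=1 thr0.b=1 thr1.a=0
thr0.a=1 thr0.b=1 thr1.a=1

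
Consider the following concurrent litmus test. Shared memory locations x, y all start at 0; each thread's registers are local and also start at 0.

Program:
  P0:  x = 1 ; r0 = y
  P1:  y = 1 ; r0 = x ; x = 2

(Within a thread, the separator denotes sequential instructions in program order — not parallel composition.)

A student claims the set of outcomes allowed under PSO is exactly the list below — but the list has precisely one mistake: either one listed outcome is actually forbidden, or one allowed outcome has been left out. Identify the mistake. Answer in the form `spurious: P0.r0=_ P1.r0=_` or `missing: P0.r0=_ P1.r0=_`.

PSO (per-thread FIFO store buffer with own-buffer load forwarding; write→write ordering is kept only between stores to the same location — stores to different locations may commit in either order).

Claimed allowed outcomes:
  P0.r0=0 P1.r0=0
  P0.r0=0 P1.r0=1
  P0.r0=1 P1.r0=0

missing: P0.r0=1 P1.r0=1

outcome vector order: (P0.r0,P1.r0)
PSO: 4 outcomes — {<0 0> <0 1> <1 0> <1 1>}
PSO∖claimed = {<1 1>}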